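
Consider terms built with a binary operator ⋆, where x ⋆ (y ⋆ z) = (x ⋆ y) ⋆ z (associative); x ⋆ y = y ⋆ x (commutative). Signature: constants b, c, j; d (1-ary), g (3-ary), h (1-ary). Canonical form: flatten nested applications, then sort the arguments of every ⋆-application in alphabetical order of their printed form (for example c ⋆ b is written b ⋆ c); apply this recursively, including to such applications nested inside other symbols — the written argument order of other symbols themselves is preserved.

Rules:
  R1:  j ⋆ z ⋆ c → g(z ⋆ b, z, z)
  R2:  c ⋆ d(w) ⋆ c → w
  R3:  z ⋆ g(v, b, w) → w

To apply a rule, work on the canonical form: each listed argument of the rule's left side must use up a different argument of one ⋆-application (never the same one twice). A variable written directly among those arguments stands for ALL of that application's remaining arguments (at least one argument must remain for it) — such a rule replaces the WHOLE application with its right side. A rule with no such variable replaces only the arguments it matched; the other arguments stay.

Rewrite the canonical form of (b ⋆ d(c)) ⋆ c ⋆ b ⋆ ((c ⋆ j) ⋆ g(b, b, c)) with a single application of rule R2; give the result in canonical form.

Canonical form:  b ⋆ b ⋆ c ⋆ c ⋆ d(c) ⋆ g(b, b, c) ⋆ j
Apply R2:  consuming c, c, d(c);  w := c
Result:  b ⋆ b ⋆ c ⋆ g(b, b, c) ⋆ j

Answer: b ⋆ b ⋆ c ⋆ g(b, b, c) ⋆ j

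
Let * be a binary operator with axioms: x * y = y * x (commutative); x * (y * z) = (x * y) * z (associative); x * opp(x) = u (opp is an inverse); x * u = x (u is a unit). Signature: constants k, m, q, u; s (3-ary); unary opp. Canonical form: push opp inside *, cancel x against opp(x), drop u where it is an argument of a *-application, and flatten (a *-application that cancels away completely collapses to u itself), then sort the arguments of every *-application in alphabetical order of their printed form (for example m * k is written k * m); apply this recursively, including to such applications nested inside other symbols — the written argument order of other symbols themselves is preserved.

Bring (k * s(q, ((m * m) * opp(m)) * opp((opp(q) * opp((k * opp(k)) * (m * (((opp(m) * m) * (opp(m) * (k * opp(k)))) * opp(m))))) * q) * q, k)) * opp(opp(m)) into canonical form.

Push opp inside:  distribute opp over * and collapse double opp
Combine occurrences:  k * s(q, q, k) * m
Sort:  k * m * s(q, q, k)

Answer: k * m * s(q, q, k)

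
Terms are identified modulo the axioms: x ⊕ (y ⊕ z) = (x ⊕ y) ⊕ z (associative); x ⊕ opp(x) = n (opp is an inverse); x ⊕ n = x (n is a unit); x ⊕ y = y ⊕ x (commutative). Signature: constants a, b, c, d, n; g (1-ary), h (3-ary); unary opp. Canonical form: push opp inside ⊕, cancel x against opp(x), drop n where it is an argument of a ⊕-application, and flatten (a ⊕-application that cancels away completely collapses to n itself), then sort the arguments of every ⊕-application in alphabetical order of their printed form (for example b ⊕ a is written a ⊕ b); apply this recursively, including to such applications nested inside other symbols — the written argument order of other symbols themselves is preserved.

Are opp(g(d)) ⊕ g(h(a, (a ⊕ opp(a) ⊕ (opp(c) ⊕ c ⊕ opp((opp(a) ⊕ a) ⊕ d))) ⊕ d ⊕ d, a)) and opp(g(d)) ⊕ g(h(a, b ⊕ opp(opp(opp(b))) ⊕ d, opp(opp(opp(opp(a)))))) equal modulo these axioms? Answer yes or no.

Left:  opp(g(d)) ⊕ g(h(a, (a ⊕ opp(a) ⊕ (opp(c) ⊕ c ⊕ opp((opp(a) ⊕ a) ⊕ d))) ⊕ d ⊕ d, a))
  Push opp inside:  distribute opp over ⊕ and collapse double opp
  Collect terms:  opp(g(d)) ⊕ g(h(a, d, a))
  Order the arguments:  g(h(a, d, a)) ⊕ opp(g(d))
Right:  opp(g(d)) ⊕ g(h(a, b ⊕ opp(opp(opp(b))) ⊕ d, opp(opp(opp(opp(a))))))
  Push opp inside:  distribute opp over ⊕ and collapse double opp
  Collect:  opp(g(d)) ⊕ g(h(a, d, a))
  Order the arguments:  g(h(a, d, a)) ⊕ opp(g(d))

Answer: yes — both canonical forms are g(h(a, d, a)) ⊕ opp(g(d))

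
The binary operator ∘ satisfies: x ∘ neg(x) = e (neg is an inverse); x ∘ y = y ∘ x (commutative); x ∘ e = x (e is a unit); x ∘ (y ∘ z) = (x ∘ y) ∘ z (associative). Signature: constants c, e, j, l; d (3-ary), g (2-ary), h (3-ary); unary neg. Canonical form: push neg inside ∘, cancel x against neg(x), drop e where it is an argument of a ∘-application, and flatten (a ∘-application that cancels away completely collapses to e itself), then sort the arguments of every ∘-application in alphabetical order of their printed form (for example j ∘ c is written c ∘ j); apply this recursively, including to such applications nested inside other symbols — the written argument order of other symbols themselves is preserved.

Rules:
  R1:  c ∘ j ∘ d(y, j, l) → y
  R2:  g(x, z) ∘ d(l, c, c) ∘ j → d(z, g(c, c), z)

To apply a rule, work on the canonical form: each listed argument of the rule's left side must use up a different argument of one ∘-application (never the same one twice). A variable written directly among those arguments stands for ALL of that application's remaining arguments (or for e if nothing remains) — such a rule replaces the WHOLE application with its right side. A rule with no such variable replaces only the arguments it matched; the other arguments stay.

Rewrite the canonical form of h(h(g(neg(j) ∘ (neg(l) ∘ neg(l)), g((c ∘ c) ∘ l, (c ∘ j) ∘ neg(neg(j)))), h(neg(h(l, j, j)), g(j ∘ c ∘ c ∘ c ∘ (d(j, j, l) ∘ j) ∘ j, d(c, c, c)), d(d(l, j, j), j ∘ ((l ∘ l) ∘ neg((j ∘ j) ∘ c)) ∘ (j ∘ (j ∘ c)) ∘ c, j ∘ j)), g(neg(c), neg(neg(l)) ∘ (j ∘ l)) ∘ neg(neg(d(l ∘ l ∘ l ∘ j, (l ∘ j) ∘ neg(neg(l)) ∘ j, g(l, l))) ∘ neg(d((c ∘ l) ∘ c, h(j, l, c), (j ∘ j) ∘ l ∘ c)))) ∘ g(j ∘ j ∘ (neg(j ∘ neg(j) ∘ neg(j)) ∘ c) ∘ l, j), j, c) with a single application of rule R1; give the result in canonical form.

Canonical form:  h(g(c ∘ j ∘ j ∘ j ∘ l, j) ∘ h(g(neg(j) ∘ neg(l) ∘ neg(l), g(c ∘ c ∘ l, c ∘ j ∘ j)), h(neg(h(l, j, j)), g(c ∘ c ∘ c ∘ d(j, j, l) ∘ j ∘ j ∘ j, d(c, c, c)), d(d(l, j, j), c ∘ j ∘ l ∘ l, j ∘ j)), d(c ∘ c ∘ l, h(j, l, c), c ∘ j ∘ j ∘ l) ∘ d(j ∘ l ∘ l ∘ l, j ∘ j ∘ l ∘ l, g(l, l)) ∘ g(neg(c), j ∘ l ∘ l)), j, c)
R1 matches:  uses c, d(j, j, l), j;  y := j
Result:  h(g(c ∘ j ∘ j ∘ j ∘ l, j) ∘ h(g(neg(j) ∘ neg(l) ∘ neg(l), g(c ∘ c ∘ l, c ∘ j ∘ j)), h(neg(h(l, j, j)), g(c ∘ c ∘ j ∘ j ∘ j, d(c, c, c)), d(d(l, j, j), c ∘ j ∘ l ∘ l, j ∘ j)), d(c ∘ c ∘ l, h(j, l, c), c ∘ j ∘ j ∘ l) ∘ d(j ∘ l ∘ l ∘ l, j ∘ j ∘ l ∘ l, g(l, l)) ∘ g(neg(c), j ∘ l ∘ l)), j, c)

Answer: h(g(c ∘ j ∘ j ∘ j ∘ l, j) ∘ h(g(neg(j) ∘ neg(l) ∘ neg(l), g(c ∘ c ∘ l, c ∘ j ∘ j)), h(neg(h(l, j, j)), g(c ∘ c ∘ j ∘ j ∘ j, d(c, c, c)), d(d(l, j, j), c ∘ j ∘ l ∘ l, j ∘ j)), d(c ∘ c ∘ l, h(j, l, c), c ∘ j ∘ j ∘ l) ∘ d(j ∘ l ∘ l ∘ l, j ∘ j ∘ l ∘ l, g(l, l)) ∘ g(neg(c), j ∘ l ∘ l)), j, c)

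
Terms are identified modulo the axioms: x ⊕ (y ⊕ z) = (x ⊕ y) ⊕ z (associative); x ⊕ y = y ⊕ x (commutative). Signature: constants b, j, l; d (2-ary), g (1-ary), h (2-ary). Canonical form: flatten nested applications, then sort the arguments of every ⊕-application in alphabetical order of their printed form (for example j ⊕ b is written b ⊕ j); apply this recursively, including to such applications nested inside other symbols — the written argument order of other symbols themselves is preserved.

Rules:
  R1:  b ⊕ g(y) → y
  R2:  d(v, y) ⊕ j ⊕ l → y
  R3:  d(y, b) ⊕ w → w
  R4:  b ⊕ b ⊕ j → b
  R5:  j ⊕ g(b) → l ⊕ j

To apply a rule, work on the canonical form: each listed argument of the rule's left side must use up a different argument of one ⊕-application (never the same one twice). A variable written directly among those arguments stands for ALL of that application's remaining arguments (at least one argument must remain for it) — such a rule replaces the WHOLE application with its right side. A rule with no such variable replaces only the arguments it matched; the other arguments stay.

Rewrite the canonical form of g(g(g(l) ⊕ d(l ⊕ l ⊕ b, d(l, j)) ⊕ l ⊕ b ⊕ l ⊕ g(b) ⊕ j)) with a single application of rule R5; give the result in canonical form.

Answer: g(g(b ⊕ d(b ⊕ l ⊕ l, d(l, j)) ⊕ g(l) ⊕ j ⊕ l ⊕ l ⊕ l))

Derivation:
Canonical form:  g(g(b ⊕ d(b ⊕ l ⊕ l, d(l, j)) ⊕ g(b) ⊕ g(l) ⊕ j ⊕ l ⊕ l))
Apply R5:  consuming g(b), j
Result:  g(g(b ⊕ d(b ⊕ l ⊕ l, d(l, j)) ⊕ g(l) ⊕ j ⊕ l ⊕ l ⊕ l))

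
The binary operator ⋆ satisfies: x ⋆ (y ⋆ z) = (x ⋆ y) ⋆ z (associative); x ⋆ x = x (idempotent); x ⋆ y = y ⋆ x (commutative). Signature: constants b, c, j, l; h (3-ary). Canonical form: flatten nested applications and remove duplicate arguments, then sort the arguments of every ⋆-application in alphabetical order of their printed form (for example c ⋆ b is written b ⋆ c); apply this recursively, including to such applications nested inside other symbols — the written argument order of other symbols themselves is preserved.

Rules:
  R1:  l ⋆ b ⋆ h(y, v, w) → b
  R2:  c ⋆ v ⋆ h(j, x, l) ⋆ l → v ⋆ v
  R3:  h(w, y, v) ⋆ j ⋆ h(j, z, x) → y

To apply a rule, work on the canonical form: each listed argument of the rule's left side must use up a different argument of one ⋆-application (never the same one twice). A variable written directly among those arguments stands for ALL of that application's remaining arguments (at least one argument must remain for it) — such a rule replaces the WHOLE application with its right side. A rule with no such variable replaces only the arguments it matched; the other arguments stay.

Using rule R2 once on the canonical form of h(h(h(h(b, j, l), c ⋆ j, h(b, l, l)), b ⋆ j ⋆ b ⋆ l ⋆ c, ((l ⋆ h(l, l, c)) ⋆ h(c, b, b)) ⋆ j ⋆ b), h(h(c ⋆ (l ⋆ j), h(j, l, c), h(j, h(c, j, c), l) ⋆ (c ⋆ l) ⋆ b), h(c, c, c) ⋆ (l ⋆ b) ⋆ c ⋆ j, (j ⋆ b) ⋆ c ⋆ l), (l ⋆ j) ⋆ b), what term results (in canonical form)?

Canonical form:  h(h(h(h(b, j, l), c ⋆ j, h(b, l, l)), b ⋆ c ⋆ j ⋆ l, b ⋆ h(c, b, b) ⋆ h(l, l, c) ⋆ j ⋆ l), h(h(c ⋆ j ⋆ l, h(j, l, c), b ⋆ c ⋆ h(j, h(c, j, c), l) ⋆ l), b ⋆ c ⋆ h(c, c, c) ⋆ j ⋆ l, b ⋆ c ⋆ j ⋆ l), b ⋆ j ⋆ l)
Apply R2:  consuming c, h(j, h(c, j, c), l), l;  v := b, x := h(c, j, c)
The variable takes the whole remainder — replace the entire application.
Giving:  h(h(h(h(b, j, l), c ⋆ j, h(b, l, l)), b ⋆ c ⋆ j ⋆ l, b ⋆ h(c, b, b) ⋆ h(l, l, c) ⋆ j ⋆ l), h(h(c ⋆ j ⋆ l, h(j, l, c), b), b ⋆ c ⋆ h(c, c, c) ⋆ j ⋆ l, b ⋆ c ⋆ j ⋆ l), b ⋆ j ⋆ l)

Answer: h(h(h(h(b, j, l), c ⋆ j, h(b, l, l)), b ⋆ c ⋆ j ⋆ l, b ⋆ h(c, b, b) ⋆ h(l, l, c) ⋆ j ⋆ l), h(h(c ⋆ j ⋆ l, h(j, l, c), b), b ⋆ c ⋆ h(c, c, c) ⋆ j ⋆ l, b ⋆ c ⋆ j ⋆ l), b ⋆ j ⋆ l)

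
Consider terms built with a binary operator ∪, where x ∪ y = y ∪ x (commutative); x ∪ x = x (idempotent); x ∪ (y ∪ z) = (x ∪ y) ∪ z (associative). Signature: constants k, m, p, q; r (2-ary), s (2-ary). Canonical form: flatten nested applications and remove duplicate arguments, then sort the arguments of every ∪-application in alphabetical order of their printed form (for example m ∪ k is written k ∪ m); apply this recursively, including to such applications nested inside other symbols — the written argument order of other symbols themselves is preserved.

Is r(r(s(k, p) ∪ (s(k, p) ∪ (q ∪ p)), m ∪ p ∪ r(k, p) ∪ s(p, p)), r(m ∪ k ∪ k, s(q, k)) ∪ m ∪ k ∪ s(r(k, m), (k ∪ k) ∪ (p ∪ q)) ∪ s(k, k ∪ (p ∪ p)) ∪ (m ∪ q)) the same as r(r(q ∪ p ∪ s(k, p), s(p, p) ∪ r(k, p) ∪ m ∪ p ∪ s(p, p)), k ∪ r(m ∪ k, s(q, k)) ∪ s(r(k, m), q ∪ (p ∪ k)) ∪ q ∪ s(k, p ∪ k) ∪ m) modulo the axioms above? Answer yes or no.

Left:  r(r(s(k, p) ∪ (s(k, p) ∪ (q ∪ p)), m ∪ p ∪ r(k, p) ∪ s(p, p)), r(m ∪ k ∪ k, s(q, k)) ∪ m ∪ k ∪ s(r(k, m), (k ∪ k) ∪ (p ∪ q)) ∪ s(k, k ∪ (p ∪ p)) ∪ (m ∪ q))
  Descend into:  r(m ∪ k ∪ k, s(q, k)) ∪ m ∪ k ∪ s(r(k, m), (k ∪ k) ∪ (p ∪ q)) ∪ s(k, k ∪ (p ∪ p)) ∪ (m ∪ q)
  Flatten:  r(m ∪ k ∪ k, s(q, k)) ∪ m ∪ k ∪ s(r(k, m), (k ∪ k) ∪ (p ∪ q)) ∪ s(k, k ∪ (p ∪ p)) ∪ m ∪ q
  Simplify inside:  r(m ∪ k ∪ k, s(q, k))  →  r(k ∪ m, s(q, k))
  Canonicalize subterm:  s(r(k, m), (k ∪ k) ∪ (p ∪ q))  →  s(r(k, m), k ∪ p ∪ q)
  Simplify inside:  s(k, k ∪ (p ∪ p))  →  s(k, k ∪ p)
  Idempotence:  drop duplicate m
  Sort:  k ∪ m ∪ q ∪ r(k ∪ m, s(q, k)) ∪ s(k, k ∪ p) ∪ s(r(k, m), k ∪ p ∪ q)
  Put back:  r(r(p ∪ q ∪ s(k, p), m ∪ p ∪ r(k, p) ∪ s(p, p)), k ∪ m ∪ q ∪ r(k ∪ m, s(q, k)) ∪ s(k, k ∪ p) ∪ s(r(k, m), k ∪ p ∪ q))
Right:  r(r(q ∪ p ∪ s(k, p), s(p, p) ∪ r(k, p) ∪ m ∪ p ∪ s(p, p)), k ∪ r(m ∪ k, s(q, k)) ∪ s(r(k, m), q ∪ (p ∪ k)) ∪ q ∪ s(k, p ∪ k) ∪ m)
  Focus inside:  k ∪ r(m ∪ k, s(q, k)) ∪ s(r(k, m), q ∪ (p ∪ k)) ∪ q ∪ s(k, p ∪ k) ∪ m
  Inside:  r(m ∪ k, s(q, k))  →  r(k ∪ m, s(q, k))
  Inside:  s(r(k, m), q ∪ (p ∪ k))  →  s(r(k, m), k ∪ p ∪ q)
  Canonicalize subterm:  s(k, p ∪ k)  →  s(k, k ∪ p)
  Sort:  k ∪ m ∪ q ∪ r(k ∪ m, s(q, k)) ∪ s(k, k ∪ p) ∪ s(r(k, m), k ∪ p ∪ q)
  Rebuild:  r(r(p ∪ q ∪ s(k, p), m ∪ p ∪ r(k, p) ∪ s(p, p)), k ∪ m ∪ q ∪ r(k ∪ m, s(q, k)) ∪ s(k, k ∪ p) ∪ s(r(k, m), k ∪ p ∪ q))

Answer: yes — both canonical forms are r(r(p ∪ q ∪ s(k, p), m ∪ p ∪ r(k, p) ∪ s(p, p)), k ∪ m ∪ q ∪ r(k ∪ m, s(q, k)) ∪ s(k, k ∪ p) ∪ s(r(k, m), k ∪ p ∪ q))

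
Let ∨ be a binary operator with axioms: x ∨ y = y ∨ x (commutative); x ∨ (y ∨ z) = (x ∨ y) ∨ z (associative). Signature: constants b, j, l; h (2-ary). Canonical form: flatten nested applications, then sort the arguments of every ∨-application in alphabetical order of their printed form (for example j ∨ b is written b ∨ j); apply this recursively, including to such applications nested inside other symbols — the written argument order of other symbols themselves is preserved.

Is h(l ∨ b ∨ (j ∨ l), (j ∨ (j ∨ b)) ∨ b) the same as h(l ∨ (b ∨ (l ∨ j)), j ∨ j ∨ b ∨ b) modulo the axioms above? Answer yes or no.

Answer: yes — both canonical forms are h(b ∨ j ∨ l ∨ l, b ∨ b ∨ j ∨ j)

Derivation:
Left:  h(l ∨ b ∨ (j ∨ l), (j ∨ (j ∨ b)) ∨ b)
  Focus inside:  (j ∨ (j ∨ b)) ∨ b
  Flatten:  j ∨ j ∨ b ∨ b
  Order the arguments:  b ∨ b ∨ j ∨ j
  Reassemble:  h(b ∨ j ∨ l ∨ l, b ∨ b ∨ j ∨ j)
Right:  h(l ∨ (b ∨ (l ∨ j)), j ∨ j ∨ b ∨ b)
  Focus inside:  l ∨ (b ∨ (l ∨ j))
  Flatten:  l ∨ b ∨ l ∨ j
  Sort arguments:  b ∨ j ∨ l ∨ l
  Rebuild:  h(b ∨ j ∨ l ∨ l, b ∨ b ∨ j ∨ j)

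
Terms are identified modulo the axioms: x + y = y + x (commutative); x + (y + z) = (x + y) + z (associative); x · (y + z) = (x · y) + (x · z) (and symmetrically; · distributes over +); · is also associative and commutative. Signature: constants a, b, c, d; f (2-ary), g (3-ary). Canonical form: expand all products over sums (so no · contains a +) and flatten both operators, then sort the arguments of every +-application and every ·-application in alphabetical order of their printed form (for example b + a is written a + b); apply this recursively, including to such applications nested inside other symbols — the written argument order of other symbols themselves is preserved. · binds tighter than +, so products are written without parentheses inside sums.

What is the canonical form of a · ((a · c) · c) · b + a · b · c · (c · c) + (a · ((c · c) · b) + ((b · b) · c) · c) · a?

Distribute:  a · a · b · c · c + a · b · c · c · c + a · a · b · c · c + a · b · b · c · c
Order the arguments:  a · a · b · c · c + a · a · b · c · c + a · b · b · c · c + a · b · c · c · c

Answer: a · a · b · c · c + a · a · b · c · c + a · b · b · c · c + a · b · c · c · c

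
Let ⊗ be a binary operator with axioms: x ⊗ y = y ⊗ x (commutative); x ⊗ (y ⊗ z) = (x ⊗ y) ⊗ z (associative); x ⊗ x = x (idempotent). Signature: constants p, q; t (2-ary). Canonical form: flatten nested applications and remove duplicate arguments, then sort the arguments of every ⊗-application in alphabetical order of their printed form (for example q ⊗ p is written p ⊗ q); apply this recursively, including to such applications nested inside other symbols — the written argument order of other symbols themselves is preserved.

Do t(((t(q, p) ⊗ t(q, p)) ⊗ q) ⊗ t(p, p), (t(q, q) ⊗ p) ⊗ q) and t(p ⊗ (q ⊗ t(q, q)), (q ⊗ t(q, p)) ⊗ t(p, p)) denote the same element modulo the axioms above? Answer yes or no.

Answer: no — t(q ⊗ t(p, p) ⊗ t(q, p), p ⊗ q ⊗ t(q, q)) vs t(p ⊗ q ⊗ t(q, q), q ⊗ t(p, p) ⊗ t(q, p))

Derivation:
Left:  t(((t(q, p) ⊗ t(q, p)) ⊗ q) ⊗ t(p, p), (t(q, q) ⊗ p) ⊗ q)
  Focus inside:  ((t(q, p) ⊗ t(q, p)) ⊗ q) ⊗ t(p, p)
  Un-nest:  t(q, p) ⊗ t(q, p) ⊗ q ⊗ t(p, p)
  Drop duplicates:  drop duplicate t(q, p)
  Order the arguments:  q ⊗ t(p, p) ⊗ t(q, p)
  Put back:  t(q ⊗ t(p, p) ⊗ t(q, p), p ⊗ q ⊗ t(q, q))
Right:  t(p ⊗ (q ⊗ t(q, q)), (q ⊗ t(q, p)) ⊗ t(p, p))
  Descend into:  (q ⊗ t(q, p)) ⊗ t(p, p)
  Un-nest:  q ⊗ t(q, p) ⊗ t(p, p)
  Sort arguments:  q ⊗ t(p, p) ⊗ t(q, p)
  Put back:  t(p ⊗ q ⊗ t(q, q), q ⊗ t(p, p) ⊗ t(q, p))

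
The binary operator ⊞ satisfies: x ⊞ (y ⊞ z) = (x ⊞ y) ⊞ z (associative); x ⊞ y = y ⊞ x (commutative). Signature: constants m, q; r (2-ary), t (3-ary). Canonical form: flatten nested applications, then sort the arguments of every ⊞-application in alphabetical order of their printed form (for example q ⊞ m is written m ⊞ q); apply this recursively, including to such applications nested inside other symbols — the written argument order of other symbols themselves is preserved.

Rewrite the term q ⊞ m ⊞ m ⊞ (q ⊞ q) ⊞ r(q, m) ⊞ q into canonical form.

Answer: m ⊞ m ⊞ q ⊞ q ⊞ q ⊞ q ⊞ r(q, m)

Derivation:
Un-nest:  q ⊞ m ⊞ m ⊞ q ⊞ q ⊞ r(q, m) ⊞ q
Sort:  m ⊞ m ⊞ q ⊞ q ⊞ q ⊞ q ⊞ r(q, m)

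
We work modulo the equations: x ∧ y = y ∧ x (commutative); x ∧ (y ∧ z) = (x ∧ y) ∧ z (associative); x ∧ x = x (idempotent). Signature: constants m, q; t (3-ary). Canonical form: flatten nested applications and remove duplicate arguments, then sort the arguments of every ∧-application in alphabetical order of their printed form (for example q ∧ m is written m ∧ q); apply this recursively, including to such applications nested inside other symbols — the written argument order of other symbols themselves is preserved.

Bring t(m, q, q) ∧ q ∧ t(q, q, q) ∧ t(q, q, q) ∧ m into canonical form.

Answer: m ∧ q ∧ t(m, q, q) ∧ t(q, q, q)

Derivation:
Idempotence:  drop duplicate t(q, q, q)
Order the arguments:  m ∧ q ∧ t(m, q, q) ∧ t(q, q, q)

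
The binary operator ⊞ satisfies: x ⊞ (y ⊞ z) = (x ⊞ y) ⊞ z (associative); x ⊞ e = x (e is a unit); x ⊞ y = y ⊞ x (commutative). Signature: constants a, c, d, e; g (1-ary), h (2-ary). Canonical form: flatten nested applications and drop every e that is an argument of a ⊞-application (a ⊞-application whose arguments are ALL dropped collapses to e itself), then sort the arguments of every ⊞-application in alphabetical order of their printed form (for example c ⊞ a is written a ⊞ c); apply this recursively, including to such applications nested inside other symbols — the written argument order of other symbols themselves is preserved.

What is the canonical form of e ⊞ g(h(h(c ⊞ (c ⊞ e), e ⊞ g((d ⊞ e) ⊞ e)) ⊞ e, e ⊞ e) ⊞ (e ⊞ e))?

Simplify inside:  g(h(h(c ⊞ (c ⊞ e), e ⊞ g((d ⊞ e) ⊞ e)) ⊞ e, e ⊞ e) ⊞ (e ⊞ e))  →  g(h(h(c ⊞ c, g(d)), e))
Unit:  drop e
Sort arguments:  g(h(h(c ⊞ c, g(d)), e))

Answer: g(h(h(c ⊞ c, g(d)), e))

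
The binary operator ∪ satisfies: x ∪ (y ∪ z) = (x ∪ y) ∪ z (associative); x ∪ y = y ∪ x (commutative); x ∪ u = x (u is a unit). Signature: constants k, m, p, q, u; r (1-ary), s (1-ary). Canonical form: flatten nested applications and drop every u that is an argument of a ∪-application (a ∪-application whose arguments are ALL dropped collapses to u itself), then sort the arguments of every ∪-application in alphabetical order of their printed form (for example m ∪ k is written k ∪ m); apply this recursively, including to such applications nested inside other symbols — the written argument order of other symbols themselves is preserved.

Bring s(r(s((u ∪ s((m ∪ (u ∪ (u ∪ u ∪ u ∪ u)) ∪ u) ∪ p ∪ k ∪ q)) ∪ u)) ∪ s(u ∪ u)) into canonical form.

Work inside:  r(s((u ∪ s((m ∪ (u ∪ (u ∪ u ∪ u ∪ u)) ∪ u) ∪ p ∪ k ∪ q)) ∪ u)) ∪ s(u ∪ u)
Inside:  r(s((u ∪ s((m ∪ (u ∪ (u ∪ u ∪ u ∪ u)) ∪ u) ∪ p ∪ k ∪ q)) ∪ u))  →  r(s(s(k ∪ m ∪ p ∪ q)))
Simplify inside:  s(u ∪ u)  →  s(u)
Order the arguments:  r(s(s(k ∪ m ∪ p ∪ q))) ∪ s(u)
Put back:  s(r(s(s(k ∪ m ∪ p ∪ q))) ∪ s(u))

Answer: s(r(s(s(k ∪ m ∪ p ∪ q))) ∪ s(u))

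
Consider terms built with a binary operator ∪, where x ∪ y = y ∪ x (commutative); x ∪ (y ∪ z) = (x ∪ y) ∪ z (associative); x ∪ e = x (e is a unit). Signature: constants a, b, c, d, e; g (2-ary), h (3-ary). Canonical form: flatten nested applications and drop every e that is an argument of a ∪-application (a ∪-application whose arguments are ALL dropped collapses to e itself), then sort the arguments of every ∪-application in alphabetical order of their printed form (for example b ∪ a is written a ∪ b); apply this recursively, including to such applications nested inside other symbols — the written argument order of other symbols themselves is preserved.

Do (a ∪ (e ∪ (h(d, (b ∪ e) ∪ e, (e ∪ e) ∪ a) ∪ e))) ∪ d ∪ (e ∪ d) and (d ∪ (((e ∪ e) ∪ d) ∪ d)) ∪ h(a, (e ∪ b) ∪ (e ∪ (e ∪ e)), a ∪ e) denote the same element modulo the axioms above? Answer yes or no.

Answer: no — a ∪ d ∪ d ∪ h(d, b, a) vs d ∪ d ∪ d ∪ h(a, b, a)

Derivation:
Left:  (a ∪ (e ∪ (h(d, (b ∪ e) ∪ e, (e ∪ e) ∪ a) ∪ e))) ∪ d ∪ (e ∪ d)
  Flatten:  a ∪ e ∪ h(d, (b ∪ e) ∪ e, (e ∪ e) ∪ a) ∪ e ∪ d ∪ e ∪ d
  Inside:  h(d, (b ∪ e) ∪ e, (e ∪ e) ∪ a)  →  h(d, b, a)
  Unit:  drop e (×3)
  Sort:  a ∪ d ∪ d ∪ h(d, b, a)
Right:  (d ∪ (((e ∪ e) ∪ d) ∪ d)) ∪ h(a, (e ∪ b) ∪ (e ∪ (e ∪ e)), a ∪ e)
  Un-nest:  d ∪ e ∪ e ∪ d ∪ d ∪ h(a, (e ∪ b) ∪ (e ∪ (e ∪ e)), a ∪ e)
  Canonicalize subterm:  h(a, (e ∪ b) ∪ (e ∪ (e ∪ e)), a ∪ e)  →  h(a, b, a)
  Unit:  drop e (×2)
  Order the arguments:  d ∪ d ∪ d ∪ h(a, b, a)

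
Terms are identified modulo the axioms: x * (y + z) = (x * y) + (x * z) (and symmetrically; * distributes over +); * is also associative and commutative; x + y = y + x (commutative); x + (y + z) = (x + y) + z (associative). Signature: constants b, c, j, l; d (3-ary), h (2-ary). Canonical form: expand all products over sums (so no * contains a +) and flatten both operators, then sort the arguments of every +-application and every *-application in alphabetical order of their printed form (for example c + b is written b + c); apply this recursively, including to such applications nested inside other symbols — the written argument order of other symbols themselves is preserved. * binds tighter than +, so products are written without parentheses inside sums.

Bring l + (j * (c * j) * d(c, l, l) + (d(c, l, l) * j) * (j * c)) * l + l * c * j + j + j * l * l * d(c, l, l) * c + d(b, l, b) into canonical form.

Answer: c * d(c, l, l) * j * j * l + c * d(c, l, l) * j * j * l + c * d(c, l, l) * j * l * l + c * j * l + d(b, l, b) + j + l

Derivation:
Distribute:  l + c * d(c, l, l) * j * j * l + c * d(c, l, l) * j * j * l + c * j * l + j + c * d(c, l, l) * j * l * l + d(b, l, b)
Sort:  c * d(c, l, l) * j * j * l + c * d(c, l, l) * j * j * l + c * d(c, l, l) * j * l * l + c * j * l + d(b, l, b) + j + l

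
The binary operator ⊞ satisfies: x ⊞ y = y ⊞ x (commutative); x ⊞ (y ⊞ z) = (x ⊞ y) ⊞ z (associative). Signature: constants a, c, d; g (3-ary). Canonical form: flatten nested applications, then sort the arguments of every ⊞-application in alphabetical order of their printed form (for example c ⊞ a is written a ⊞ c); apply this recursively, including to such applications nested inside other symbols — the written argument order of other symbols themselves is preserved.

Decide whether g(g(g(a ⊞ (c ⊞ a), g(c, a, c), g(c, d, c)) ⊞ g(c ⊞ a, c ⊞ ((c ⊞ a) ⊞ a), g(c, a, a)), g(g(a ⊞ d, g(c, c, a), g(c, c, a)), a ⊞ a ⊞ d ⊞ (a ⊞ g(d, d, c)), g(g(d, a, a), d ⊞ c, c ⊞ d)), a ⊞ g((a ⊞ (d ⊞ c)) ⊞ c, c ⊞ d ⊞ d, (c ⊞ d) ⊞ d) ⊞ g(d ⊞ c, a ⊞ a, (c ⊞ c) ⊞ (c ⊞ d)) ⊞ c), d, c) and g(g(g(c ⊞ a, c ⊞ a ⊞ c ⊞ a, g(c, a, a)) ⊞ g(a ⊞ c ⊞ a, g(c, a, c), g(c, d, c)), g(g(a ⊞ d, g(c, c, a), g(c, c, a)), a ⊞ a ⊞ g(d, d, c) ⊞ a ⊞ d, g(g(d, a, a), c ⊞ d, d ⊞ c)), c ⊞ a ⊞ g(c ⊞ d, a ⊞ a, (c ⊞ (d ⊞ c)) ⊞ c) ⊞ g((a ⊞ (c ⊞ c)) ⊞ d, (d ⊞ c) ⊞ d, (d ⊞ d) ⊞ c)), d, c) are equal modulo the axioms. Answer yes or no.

Left:  g(g(g(a ⊞ (c ⊞ a), g(c, a, c), g(c, d, c)) ⊞ g(c ⊞ a, c ⊞ ((c ⊞ a) ⊞ a), g(c, a, a)), g(g(a ⊞ d, g(c, c, a), g(c, c, a)), a ⊞ a ⊞ d ⊞ (a ⊞ g(d, d, c)), g(g(d, a, a), d ⊞ c, c ⊞ d)), a ⊞ g((a ⊞ (d ⊞ c)) ⊞ c, c ⊞ d ⊞ d, (c ⊞ d) ⊞ d) ⊞ g(d ⊞ c, a ⊞ a, (c ⊞ c) ⊞ (c ⊞ d)) ⊞ c), d, c)
  Descend into:  a ⊞ g((a ⊞ (d ⊞ c)) ⊞ c, c ⊞ d ⊞ d, (c ⊞ d) ⊞ d) ⊞ g(d ⊞ c, a ⊞ a, (c ⊞ c) ⊞ (c ⊞ d)) ⊞ c
  Inside:  g((a ⊞ (d ⊞ c)) ⊞ c, c ⊞ d ⊞ d, (c ⊞ d) ⊞ d)  →  g(a ⊞ c ⊞ c ⊞ d, c ⊞ d ⊞ d, c ⊞ d ⊞ d)
  Inside:  g(d ⊞ c, a ⊞ a, (c ⊞ c) ⊞ (c ⊞ d))  →  g(c ⊞ d, a ⊞ a, c ⊞ c ⊞ c ⊞ d)
  Order the arguments:  a ⊞ c ⊞ g(a ⊞ c ⊞ c ⊞ d, c ⊞ d ⊞ d, c ⊞ d ⊞ d) ⊞ g(c ⊞ d, a ⊞ a, c ⊞ c ⊞ c ⊞ d)
  Put back:  g(g(g(a ⊞ a ⊞ c, g(c, a, c), g(c, d, c)) ⊞ g(a ⊞ c, a ⊞ a ⊞ c ⊞ c, g(c, a, a)), g(g(a ⊞ d, g(c, c, a), g(c, c, a)), a ⊞ a ⊞ a ⊞ d ⊞ g(d, d, c), g(g(d, a, a), c ⊞ d, c ⊞ d)), a ⊞ c ⊞ g(a ⊞ c ⊞ c ⊞ d, c ⊞ d ⊞ d, c ⊞ d ⊞ d) ⊞ g(c ⊞ d, a ⊞ a, c ⊞ c ⊞ c ⊞ d)), d, c)
Right:  g(g(g(c ⊞ a, c ⊞ a ⊞ c ⊞ a, g(c, a, a)) ⊞ g(a ⊞ c ⊞ a, g(c, a, c), g(c, d, c)), g(g(a ⊞ d, g(c, c, a), g(c, c, a)), a ⊞ a ⊞ g(d, d, c) ⊞ a ⊞ d, g(g(d, a, a), c ⊞ d, d ⊞ c)), c ⊞ a ⊞ g(c ⊞ d, a ⊞ a, (c ⊞ (d ⊞ c)) ⊞ c) ⊞ g((a ⊞ (c ⊞ c)) ⊞ d, (d ⊞ c) ⊞ d, (d ⊞ d) ⊞ c)), d, c)
  Work inside:  c ⊞ a ⊞ g(c ⊞ d, a ⊞ a, (c ⊞ (d ⊞ c)) ⊞ c) ⊞ g((a ⊞ (c ⊞ c)) ⊞ d, (d ⊞ c) ⊞ d, (d ⊞ d) ⊞ c)
  Inside:  g(c ⊞ d, a ⊞ a, (c ⊞ (d ⊞ c)) ⊞ c)  →  g(c ⊞ d, a ⊞ a, c ⊞ c ⊞ c ⊞ d)
  Canonicalize subterm:  g((a ⊞ (c ⊞ c)) ⊞ d, (d ⊞ c) ⊞ d, (d ⊞ d) ⊞ c)  →  g(a ⊞ c ⊞ c ⊞ d, c ⊞ d ⊞ d, c ⊞ d ⊞ d)
  Sort arguments:  a ⊞ c ⊞ g(a ⊞ c ⊞ c ⊞ d, c ⊞ d ⊞ d, c ⊞ d ⊞ d) ⊞ g(c ⊞ d, a ⊞ a, c ⊞ c ⊞ c ⊞ d)
  Reassemble:  g(g(g(a ⊞ a ⊞ c, g(c, a, c), g(c, d, c)) ⊞ g(a ⊞ c, a ⊞ a ⊞ c ⊞ c, g(c, a, a)), g(g(a ⊞ d, g(c, c, a), g(c, c, a)), a ⊞ a ⊞ a ⊞ d ⊞ g(d, d, c), g(g(d, a, a), c ⊞ d, c ⊞ d)), a ⊞ c ⊞ g(a ⊞ c ⊞ c ⊞ d, c ⊞ d ⊞ d, c ⊞ d ⊞ d) ⊞ g(c ⊞ d, a ⊞ a, c ⊞ c ⊞ c ⊞ d)), d, c)

Answer: yes — both canonical forms are g(g(g(a ⊞ a ⊞ c, g(c, a, c), g(c, d, c)) ⊞ g(a ⊞ c, a ⊞ a ⊞ c ⊞ c, g(c, a, a)), g(g(a ⊞ d, g(c, c, a), g(c, c, a)), a ⊞ a ⊞ a ⊞ d ⊞ g(d, d, c), g(g(d, a, a), c ⊞ d, c ⊞ d)), a ⊞ c ⊞ g(a ⊞ c ⊞ c ⊞ d, c ⊞ d ⊞ d, c ⊞ d ⊞ d) ⊞ g(c ⊞ d, a ⊞ a, c ⊞ c ⊞ c ⊞ d)), d, c)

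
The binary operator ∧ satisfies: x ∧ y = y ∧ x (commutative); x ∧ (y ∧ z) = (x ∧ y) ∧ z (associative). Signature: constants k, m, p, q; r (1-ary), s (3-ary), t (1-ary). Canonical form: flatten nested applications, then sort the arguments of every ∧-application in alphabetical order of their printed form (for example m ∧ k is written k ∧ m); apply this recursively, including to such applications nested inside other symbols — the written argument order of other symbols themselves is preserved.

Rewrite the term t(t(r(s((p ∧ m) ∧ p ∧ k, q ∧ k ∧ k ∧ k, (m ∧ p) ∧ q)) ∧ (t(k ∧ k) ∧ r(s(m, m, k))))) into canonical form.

Focus inside:  r(s((p ∧ m) ∧ p ∧ k, q ∧ k ∧ k ∧ k, (m ∧ p) ∧ q)) ∧ (t(k ∧ k) ∧ r(s(m, m, k)))
Un-nest:  r(s((p ∧ m) ∧ p ∧ k, q ∧ k ∧ k ∧ k, (m ∧ p) ∧ q)) ∧ t(k ∧ k) ∧ r(s(m, m, k))
Canonicalize subterm:  r(s((p ∧ m) ∧ p ∧ k, q ∧ k ∧ k ∧ k, (m ∧ p) ∧ q))  →  r(s(k ∧ m ∧ p ∧ p, k ∧ k ∧ k ∧ q, m ∧ p ∧ q))
Sort:  r(s(k ∧ m ∧ p ∧ p, k ∧ k ∧ k ∧ q, m ∧ p ∧ q)) ∧ r(s(m, m, k)) ∧ t(k ∧ k)
Reassemble:  t(t(r(s(k ∧ m ∧ p ∧ p, k ∧ k ∧ k ∧ q, m ∧ p ∧ q)) ∧ r(s(m, m, k)) ∧ t(k ∧ k)))

Answer: t(t(r(s(k ∧ m ∧ p ∧ p, k ∧ k ∧ k ∧ q, m ∧ p ∧ q)) ∧ r(s(m, m, k)) ∧ t(k ∧ k)))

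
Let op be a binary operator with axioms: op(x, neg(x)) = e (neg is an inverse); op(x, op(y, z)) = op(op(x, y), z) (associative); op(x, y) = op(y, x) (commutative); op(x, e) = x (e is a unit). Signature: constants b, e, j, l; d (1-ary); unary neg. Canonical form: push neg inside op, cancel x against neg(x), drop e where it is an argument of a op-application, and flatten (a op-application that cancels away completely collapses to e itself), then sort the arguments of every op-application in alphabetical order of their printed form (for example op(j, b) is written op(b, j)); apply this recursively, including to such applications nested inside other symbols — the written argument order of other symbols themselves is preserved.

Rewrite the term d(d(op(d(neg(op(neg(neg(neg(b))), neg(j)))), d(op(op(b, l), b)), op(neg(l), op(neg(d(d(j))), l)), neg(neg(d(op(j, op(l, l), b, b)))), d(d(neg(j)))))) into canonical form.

Focus inside:  op(d(neg(op(neg(neg(neg(b))), neg(j)))), d(op(op(b, l), b)), op(neg(l), op(neg(d(d(j))), l)), neg(neg(d(op(j, op(l, l), b, b)))), d(d(neg(j))))
Push neg inside:  distribute neg over op and collapse double neg
Cancel:  l cancels
Collect terms:  op(d(op(b, j)), d(op(b, b, l)), neg(d(d(j))), d(op(b, b, j, l, l)), d(d(neg(j))))
Sort:  op(d(d(neg(j))), d(op(b, b, j, l, l)), d(op(b, b, l)), d(op(b, j)), neg(d(d(j))))
Put back:  d(d(op(d(d(neg(j))), d(op(b, b, j, l, l)), d(op(b, b, l)), d(op(b, j)), neg(d(d(j))))))

Answer: d(d(op(d(d(neg(j))), d(op(b, b, j, l, l)), d(op(b, b, l)), d(op(b, j)), neg(d(d(j))))))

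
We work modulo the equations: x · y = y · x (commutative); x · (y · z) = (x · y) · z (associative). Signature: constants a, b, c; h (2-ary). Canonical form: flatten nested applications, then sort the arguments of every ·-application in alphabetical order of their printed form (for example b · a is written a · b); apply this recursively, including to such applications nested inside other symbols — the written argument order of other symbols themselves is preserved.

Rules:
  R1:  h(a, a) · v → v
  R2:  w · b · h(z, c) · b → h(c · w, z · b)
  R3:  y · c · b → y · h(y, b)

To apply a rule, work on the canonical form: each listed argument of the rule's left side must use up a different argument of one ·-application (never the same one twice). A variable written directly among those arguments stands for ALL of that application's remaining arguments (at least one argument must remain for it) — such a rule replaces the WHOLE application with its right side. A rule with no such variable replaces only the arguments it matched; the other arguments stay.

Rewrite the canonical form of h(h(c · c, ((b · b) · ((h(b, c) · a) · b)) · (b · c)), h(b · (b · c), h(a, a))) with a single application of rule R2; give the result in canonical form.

Answer: h(h(c · c, h(a · b · b · c · c, b · b)), h(b · b · c, h(a, a)))

Derivation:
Canonical form:  h(h(c · c, a · b · b · b · b · c · h(b, c)), h(b · b · c, h(a, a)))
Apply R2:  consuming b, b, h(b, c);  w := a · b · b · c, z := b
The extension variable absorbs all remaining arguments, so the whole application is rewritten.
Giving:  h(h(c · c, h(a · b · b · c · c, b · b)), h(b · b · c, h(a, a)))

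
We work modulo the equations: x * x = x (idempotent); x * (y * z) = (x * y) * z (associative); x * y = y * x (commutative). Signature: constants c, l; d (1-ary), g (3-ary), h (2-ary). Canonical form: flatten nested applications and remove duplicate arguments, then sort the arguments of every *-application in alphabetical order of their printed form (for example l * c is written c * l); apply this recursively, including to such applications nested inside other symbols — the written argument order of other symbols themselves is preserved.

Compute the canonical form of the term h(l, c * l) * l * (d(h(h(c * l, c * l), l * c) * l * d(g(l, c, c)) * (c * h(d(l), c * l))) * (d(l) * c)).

Answer: c * d(c * d(g(l, c, c)) * h(d(l), c * l) * h(h(c * l, c * l), c * l) * l) * d(l) * h(l, c * l) * l

Derivation:
Un-nest:  h(l, c * l) * l * d(h(h(c * l, c * l), l * c) * l * d(g(l, c, c)) * (c * h(d(l), c * l))) * d(l) * c
Inside:  d(h(h(c * l, c * l), l * c) * l * d(g(l, c, c)) * (c * h(d(l), c * l)))  →  d(c * d(g(l, c, c)) * h(d(l), c * l) * h(h(c * l, c * l), c * l) * l)
Sort arguments:  c * d(c * d(g(l, c, c)) * h(d(l), c * l) * h(h(c * l, c * l), c * l) * l) * d(l) * h(l, c * l) * l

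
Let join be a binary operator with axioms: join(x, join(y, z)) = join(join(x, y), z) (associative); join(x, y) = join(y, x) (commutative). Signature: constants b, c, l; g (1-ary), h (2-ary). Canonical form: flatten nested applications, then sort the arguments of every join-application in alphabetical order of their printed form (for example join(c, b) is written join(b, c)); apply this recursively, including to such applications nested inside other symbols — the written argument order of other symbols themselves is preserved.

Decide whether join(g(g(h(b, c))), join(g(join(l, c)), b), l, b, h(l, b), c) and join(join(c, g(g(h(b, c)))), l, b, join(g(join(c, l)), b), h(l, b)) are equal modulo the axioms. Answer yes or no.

Left:  join(g(g(h(b, c))), join(g(join(l, c)), b), l, b, h(l, b), c)
  Merge nested applications:  join(g(g(h(b, c))), g(join(l, c)), b, l, b, h(l, b), c)
  Canonicalize subterm:  g(join(l, c))  →  g(join(c, l))
  Sort:  join(b, b, c, g(g(h(b, c))), g(join(c, l)), h(l, b), l)
Right:  join(join(c, g(g(h(b, c)))), l, b, join(g(join(c, l)), b), h(l, b))
  Un-nest:  join(c, g(g(h(b, c))), l, b, g(join(c, l)), b, h(l, b))
  Sort:  join(b, b, c, g(g(h(b, c))), g(join(c, l)), h(l, b), l)

Answer: yes — both canonical forms are join(b, b, c, g(g(h(b, c))), g(join(c, l)), h(l, b), l)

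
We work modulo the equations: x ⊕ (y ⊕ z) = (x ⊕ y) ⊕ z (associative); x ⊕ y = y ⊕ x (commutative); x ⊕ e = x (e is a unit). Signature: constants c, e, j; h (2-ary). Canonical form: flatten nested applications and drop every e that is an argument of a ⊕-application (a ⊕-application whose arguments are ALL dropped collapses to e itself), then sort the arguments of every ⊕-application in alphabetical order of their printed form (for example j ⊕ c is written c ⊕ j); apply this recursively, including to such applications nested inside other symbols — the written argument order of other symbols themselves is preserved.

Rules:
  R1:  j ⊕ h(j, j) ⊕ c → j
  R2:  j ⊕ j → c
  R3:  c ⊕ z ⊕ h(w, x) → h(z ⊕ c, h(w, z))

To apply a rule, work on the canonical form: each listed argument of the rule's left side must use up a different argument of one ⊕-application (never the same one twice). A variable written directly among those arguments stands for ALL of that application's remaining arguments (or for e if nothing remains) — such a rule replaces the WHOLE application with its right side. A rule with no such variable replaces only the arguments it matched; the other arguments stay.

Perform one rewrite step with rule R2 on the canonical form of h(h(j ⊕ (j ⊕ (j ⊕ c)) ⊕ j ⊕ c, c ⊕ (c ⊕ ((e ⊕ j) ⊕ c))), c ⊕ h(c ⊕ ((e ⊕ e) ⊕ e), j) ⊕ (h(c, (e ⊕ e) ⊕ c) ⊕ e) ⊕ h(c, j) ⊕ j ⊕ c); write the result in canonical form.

Canonical form:  h(h(c ⊕ c ⊕ j ⊕ j ⊕ j ⊕ j, c ⊕ c ⊕ c ⊕ j), c ⊕ c ⊕ h(c, c) ⊕ h(c, j) ⊕ h(c, j) ⊕ j)
R2 matches:  uses j, j
Giving:  h(h(c ⊕ c ⊕ c ⊕ j ⊕ j, c ⊕ c ⊕ c ⊕ j), c ⊕ c ⊕ h(c, c) ⊕ h(c, j) ⊕ h(c, j) ⊕ j)

Answer: h(h(c ⊕ c ⊕ c ⊕ j ⊕ j, c ⊕ c ⊕ c ⊕ j), c ⊕ c ⊕ h(c, c) ⊕ h(c, j) ⊕ h(c, j) ⊕ j)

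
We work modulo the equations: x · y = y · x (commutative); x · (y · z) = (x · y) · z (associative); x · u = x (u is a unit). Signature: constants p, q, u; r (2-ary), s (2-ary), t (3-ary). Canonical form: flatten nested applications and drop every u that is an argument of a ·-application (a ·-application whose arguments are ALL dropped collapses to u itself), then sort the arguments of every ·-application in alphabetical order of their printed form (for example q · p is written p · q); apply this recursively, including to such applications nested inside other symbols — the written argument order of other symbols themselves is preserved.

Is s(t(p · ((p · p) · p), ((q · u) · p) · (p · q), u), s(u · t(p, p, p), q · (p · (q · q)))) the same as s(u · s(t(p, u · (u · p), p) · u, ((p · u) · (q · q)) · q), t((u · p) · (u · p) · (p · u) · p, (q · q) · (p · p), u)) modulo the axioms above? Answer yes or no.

Left:  s(t(p · ((p · p) · p), ((q · u) · p) · (p · q), u), s(u · t(p, p, p), q · (p · (q · q))))
  Descend into:  ((q · u) · p) · (p · q)
  Flatten:  q · u · p · p · q
  Unit:  drop u
  Sort arguments:  p · p · q · q
  Reassemble:  s(t(p · p · p · p, p · p · q · q, u), s(t(p, p, p), p · q · q · q))
Right:  s(u · s(t(p, u · (u · p), p) · u, ((p · u) · (q · q)) · q), t((u · p) · (u · p) · (p · u) · p, (q · q) · (p · p), u))
  Focus inside:  u · s(t(p, u · (u · p), p) · u, ((p · u) · (q · q)) · q)
  Inside:  s(t(p, u · (u · p), p) · u, ((p · u) · (q · q)) · q)  →  s(t(p, p, p), p · q · q · q)
  Units out:  drop u
  Sort:  s(t(p, p, p), p · q · q · q)
  Rebuild:  s(s(t(p, p, p), p · q · q · q), t(p · p · p · p, p · p · q · q, u))

Answer: no — s(t(p · p · p · p, p · p · q · q, u), s(t(p, p, p), p · q · q · q)) vs s(s(t(p, p, p), p · q · q · q), t(p · p · p · p, p · p · q · q, u))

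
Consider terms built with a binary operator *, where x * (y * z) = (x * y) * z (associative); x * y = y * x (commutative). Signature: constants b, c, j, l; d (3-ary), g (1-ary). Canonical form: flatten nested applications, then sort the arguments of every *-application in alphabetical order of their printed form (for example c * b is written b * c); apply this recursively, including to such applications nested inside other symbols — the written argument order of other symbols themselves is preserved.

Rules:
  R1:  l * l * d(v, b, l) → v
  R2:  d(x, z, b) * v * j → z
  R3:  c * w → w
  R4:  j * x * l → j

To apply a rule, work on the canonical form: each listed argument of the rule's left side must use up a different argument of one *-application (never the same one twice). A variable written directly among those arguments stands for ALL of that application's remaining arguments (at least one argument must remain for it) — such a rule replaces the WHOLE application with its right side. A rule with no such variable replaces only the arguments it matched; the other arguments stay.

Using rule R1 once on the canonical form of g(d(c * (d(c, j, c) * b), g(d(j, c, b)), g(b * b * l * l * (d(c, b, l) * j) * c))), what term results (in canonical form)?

Canonical form:  g(d(b * c * d(c, j, c), g(d(j, c, b)), g(b * b * c * d(c, b, l) * j * l * l)))
Apply R1:  consuming d(c, b, l), l, l;  v := c
Giving:  g(d(b * c * d(c, j, c), g(d(j, c, b)), g(b * b * c * c * j)))

Answer: g(d(b * c * d(c, j, c), g(d(j, c, b)), g(b * b * c * c * j)))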